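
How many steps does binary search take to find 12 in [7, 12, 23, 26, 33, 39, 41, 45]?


Search for 12:
[0,7] mid=3 arr[3]=26
[0,2] mid=1 arr[1]=12
Total: 2 comparisons


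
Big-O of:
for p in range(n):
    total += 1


Per nesting level: O(n) = O(n)
Complexity: O(n)


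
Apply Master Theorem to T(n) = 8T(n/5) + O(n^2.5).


a=8, b=5, c=2.5. log_5(8)=1.292 < c=2.5. Case 3: O(n^c) = O(n^2.500)
Complexity: O(n^2.500)


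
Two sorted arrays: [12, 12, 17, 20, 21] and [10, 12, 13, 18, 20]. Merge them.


Compare heads, take smaller each step.
Merged: [10, 12, 12, 12, 13, 17, 18, 20, 20, 21]


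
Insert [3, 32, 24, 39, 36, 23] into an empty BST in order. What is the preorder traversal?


Root = 3; build tree by BST insertion.
Preorder traversal: [3, 32, 24, 23, 39, 36]


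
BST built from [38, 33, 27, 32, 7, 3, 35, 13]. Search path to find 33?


BST root = 38
Search for 33: compare at each node
Path: [38, 33]


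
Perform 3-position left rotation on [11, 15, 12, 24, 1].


Left rotate by 3: [24, 1, 11, 15, 12]


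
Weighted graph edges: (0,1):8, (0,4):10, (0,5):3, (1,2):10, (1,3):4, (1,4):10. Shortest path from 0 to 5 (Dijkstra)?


Dijkstra from 0:
Distances: {0: 0, 1: 8, 2: 18, 3: 12, 4: 10, 5: 3}
Shortest distance to 5 = 3, path = [0, 5]


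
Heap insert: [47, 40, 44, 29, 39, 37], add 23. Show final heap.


Append 23: [47, 40, 44, 29, 39, 37, 23]
Bubble up: no swaps needed
Result: [47, 40, 44, 29, 39, 37, 23]


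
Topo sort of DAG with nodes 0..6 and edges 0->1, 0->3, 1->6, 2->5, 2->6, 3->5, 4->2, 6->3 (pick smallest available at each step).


Kahn's algorithm, process smallest node first
Order: [0, 1, 4, 2, 6, 3, 5]


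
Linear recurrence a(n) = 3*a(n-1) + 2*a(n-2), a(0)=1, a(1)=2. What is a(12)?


Build bottom-up:
...a(10)=204020, a(11)=726628, a(12)=3*726628+2*204020=2587924


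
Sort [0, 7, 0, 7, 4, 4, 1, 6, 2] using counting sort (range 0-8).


Count array: [2, 1, 1, 0, 2, 0, 1, 2, 0]
Reconstruct: [0, 0, 1, 2, 4, 4, 6, 7, 7]


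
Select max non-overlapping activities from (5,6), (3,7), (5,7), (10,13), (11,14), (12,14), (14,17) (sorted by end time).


Greedy: pick earliest-ending, then skip overlaps.
Selected (3 activities): [(5, 6), (10, 13), (14, 17)]


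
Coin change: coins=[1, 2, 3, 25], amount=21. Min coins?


dp[0]=0; dp[i]=1+min(dp[i-c] for c in coins)
...dp[16]=6, dp[17]=6, dp[18]=6, dp[19]=7, dp[20]=7, dp[21]=7
Minimum coins for 21 = 7


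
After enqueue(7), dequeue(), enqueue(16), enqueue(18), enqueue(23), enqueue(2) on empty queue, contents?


enqueue(7) -> [7]
dequeue() returns 7 -> []
enqueue(16) -> [16]
enqueue(18) -> [16, 18]
enqueue(23) -> [16, 18, 23]
enqueue(2) -> [16, 18, 23, 2]
Final queue (front to back): [16, 18, 23, 2]


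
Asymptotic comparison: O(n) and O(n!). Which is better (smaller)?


linear grows slower than factorial
O(n) is asymptotically smaller; O(n!) grows faster


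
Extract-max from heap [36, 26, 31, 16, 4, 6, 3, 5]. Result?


Max = 36
Replace root with last, heapify down
Resulting heap: [31, 26, 6, 16, 4, 5, 3]


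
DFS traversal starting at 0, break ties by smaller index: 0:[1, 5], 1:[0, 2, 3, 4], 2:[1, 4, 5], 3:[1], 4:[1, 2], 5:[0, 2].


DFS stack-based: start with [0]
Visit order: [0, 1, 2, 4, 5, 3]


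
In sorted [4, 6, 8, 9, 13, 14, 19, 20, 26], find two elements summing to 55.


Two pointers: lo=0, hi=8
No pair sums to 55


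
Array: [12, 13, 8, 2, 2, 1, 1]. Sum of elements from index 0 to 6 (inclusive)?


Prefix sums: [0, 12, 25, 33, 35, 37, 38, 39]
Sum[0..6] = prefix[7] - prefix[0] = 39 - 0 = 39


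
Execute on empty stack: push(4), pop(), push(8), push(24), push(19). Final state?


push(4) -> [4]
pop() returns 4 -> []
push(8) -> [8]
push(24) -> [8, 24]
push(19) -> [8, 24, 19]
Final stack (bottom to top): [8, 24, 19]


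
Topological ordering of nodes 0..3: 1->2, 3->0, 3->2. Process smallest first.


Kahn's algorithm, process smallest node first
Order: [1, 3, 0, 2]


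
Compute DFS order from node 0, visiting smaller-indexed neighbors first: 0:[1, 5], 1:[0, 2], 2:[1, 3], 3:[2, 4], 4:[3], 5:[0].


DFS stack-based: start with [0]
Visit order: [0, 1, 2, 3, 4, 5]


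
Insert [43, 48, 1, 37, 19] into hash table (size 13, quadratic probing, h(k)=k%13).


Insertions: 43->slot 4; 48->slot 9; 1->slot 1; 37->slot 11; 19->slot 6
Table: [None, 1, None, None, 43, None, 19, None, None, 48, None, 37, None]


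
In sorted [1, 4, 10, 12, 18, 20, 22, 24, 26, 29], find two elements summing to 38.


Two pointers: lo=0, hi=9
Found pair: (12, 26) summing to 38


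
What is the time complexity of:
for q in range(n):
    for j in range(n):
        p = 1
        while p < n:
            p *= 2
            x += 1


Per nesting level: O(n) * O(n) * O(log n) = O(n^2 log n)
Complexity: O(n^2 log n)


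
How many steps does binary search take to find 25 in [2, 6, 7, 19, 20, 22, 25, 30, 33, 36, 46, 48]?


Search for 25:
[0,11] mid=5 arr[5]=22
[6,11] mid=8 arr[8]=33
[6,7] mid=6 arr[6]=25
Total: 3 comparisons


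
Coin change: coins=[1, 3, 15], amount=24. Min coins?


dp[0]=0; dp[i]=1+min(dp[i-c] for c in coins)
...dp[19]=3, dp[20]=4, dp[21]=3, dp[22]=4, dp[23]=5, dp[24]=4
Minimum coins for 24 = 4


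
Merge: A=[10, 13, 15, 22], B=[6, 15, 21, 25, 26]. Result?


Compare heads, take smaller each step.
Merged: [6, 10, 13, 15, 15, 21, 22, 25, 26]


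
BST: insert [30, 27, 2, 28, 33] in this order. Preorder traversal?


Root = 30; build tree by BST insertion.
Preorder traversal: [30, 27, 2, 28, 33]


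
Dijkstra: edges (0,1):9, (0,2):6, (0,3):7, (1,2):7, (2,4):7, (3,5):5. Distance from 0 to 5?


Dijkstra from 0:
Distances: {0: 0, 1: 9, 2: 6, 3: 7, 4: 13, 5: 12}
Shortest distance to 5 = 12, path = [0, 3, 5]


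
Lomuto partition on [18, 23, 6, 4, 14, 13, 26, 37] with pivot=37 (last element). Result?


Elements <= 37 go left of pivot.
Result: [18, 23, 6, 4, 14, 13, 26, 37], pivot at index 7


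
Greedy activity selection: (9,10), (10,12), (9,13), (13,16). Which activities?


Greedy: pick earliest-ending, then skip overlaps.
Selected (3 activities): [(9, 10), (10, 12), (13, 16)]


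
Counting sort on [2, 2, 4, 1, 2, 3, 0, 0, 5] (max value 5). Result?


Count array: [2, 1, 3, 1, 1, 1]
Reconstruct: [0, 0, 1, 2, 2, 2, 3, 4, 5]


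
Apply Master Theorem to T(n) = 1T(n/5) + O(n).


a=1, b=5, c=1. log_5(1)=0 < c=1. Case 3: O(n^c) = O(n)
Complexity: O(n)


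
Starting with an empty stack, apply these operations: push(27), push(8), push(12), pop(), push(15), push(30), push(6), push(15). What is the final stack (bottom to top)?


push(27) -> [27]
push(8) -> [27, 8]
push(12) -> [27, 8, 12]
pop() returns 12 -> [27, 8]
push(15) -> [27, 8, 15]
push(30) -> [27, 8, 15, 30]
push(6) -> [27, 8, 15, 30, 6]
push(15) -> [27, 8, 15, 30, 6, 15]
Final stack (bottom to top): [27, 8, 15, 30, 6, 15]


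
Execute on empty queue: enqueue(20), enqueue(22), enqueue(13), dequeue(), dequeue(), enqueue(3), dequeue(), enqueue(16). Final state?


enqueue(20) -> [20]
enqueue(22) -> [20, 22]
enqueue(13) -> [20, 22, 13]
dequeue() returns 20 -> [22, 13]
dequeue() returns 22 -> [13]
enqueue(3) -> [13, 3]
dequeue() returns 13 -> [3]
enqueue(16) -> [3, 16]
Final queue (front to back): [3, 16]


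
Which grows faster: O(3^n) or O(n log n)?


linearithmic grows slower than exponential (base 3)
O(n log n) is asymptotically smaller; O(3^n) grows faster


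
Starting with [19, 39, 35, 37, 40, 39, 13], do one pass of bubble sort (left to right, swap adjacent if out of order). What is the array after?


After one pass: [19, 35, 37, 39, 39, 13, 40]


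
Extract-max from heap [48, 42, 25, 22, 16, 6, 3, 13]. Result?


Max = 48
Replace root with last, heapify down
Resulting heap: [42, 22, 25, 13, 16, 6, 3]


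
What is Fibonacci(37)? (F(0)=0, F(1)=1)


F(n)=F(n-1)+F(n-2)
...F(35)=9227465, F(36)=14930352, F(37)=24157817


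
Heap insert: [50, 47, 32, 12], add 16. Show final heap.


Append 16: [50, 47, 32, 12, 16]
Bubble up: no swaps needed
Result: [50, 47, 32, 12, 16]


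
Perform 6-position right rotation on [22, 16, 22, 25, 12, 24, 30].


Right rotate by 6: [16, 22, 25, 12, 24, 30, 22]


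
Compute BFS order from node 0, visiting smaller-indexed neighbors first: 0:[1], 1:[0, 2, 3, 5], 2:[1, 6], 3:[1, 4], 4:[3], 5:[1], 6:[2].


BFS queue: start with [0]
Visit order: [0, 1, 2, 3, 5, 6, 4]


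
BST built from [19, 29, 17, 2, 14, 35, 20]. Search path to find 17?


BST root = 19
Search for 17: compare at each node
Path: [19, 17]


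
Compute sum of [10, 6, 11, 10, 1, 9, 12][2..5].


Prefix sums: [0, 10, 16, 27, 37, 38, 47, 59]
Sum[2..5] = prefix[6] - prefix[2] = 47 - 16 = 31


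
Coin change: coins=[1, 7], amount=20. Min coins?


dp[0]=0; dp[i]=1+min(dp[i-c] for c in coins)
...dp[15]=3, dp[16]=4, dp[17]=5, dp[18]=6, dp[19]=7, dp[20]=8
Minimum coins for 20 = 8


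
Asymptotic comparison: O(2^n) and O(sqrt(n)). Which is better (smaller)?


sublinear grows slower than exponential
O(sqrt(n)) is asymptotically smaller; O(2^n) grows faster


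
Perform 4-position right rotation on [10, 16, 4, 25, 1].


Right rotate by 4: [16, 4, 25, 1, 10]


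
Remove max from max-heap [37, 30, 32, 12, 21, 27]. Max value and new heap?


Max = 37
Replace root with last, heapify down
Resulting heap: [32, 30, 27, 12, 21]


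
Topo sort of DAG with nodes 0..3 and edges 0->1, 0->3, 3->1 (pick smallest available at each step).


Kahn's algorithm, process smallest node first
Order: [0, 2, 3, 1]


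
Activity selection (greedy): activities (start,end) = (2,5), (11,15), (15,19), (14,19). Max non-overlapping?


Greedy: pick earliest-ending, then skip overlaps.
Selected (3 activities): [(2, 5), (11, 15), (15, 19)]


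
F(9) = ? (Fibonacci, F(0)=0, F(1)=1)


F(n)=F(n-1)+F(n-2)
...F(7)=13, F(8)=21, F(9)=34


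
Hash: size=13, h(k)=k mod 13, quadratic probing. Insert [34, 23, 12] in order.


Insertions: 34->slot 8; 23->slot 10; 12->slot 12
Table: [None, None, None, None, None, None, None, None, 34, None, 23, None, 12]


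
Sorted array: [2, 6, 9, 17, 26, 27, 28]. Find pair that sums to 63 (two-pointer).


Two pointers: lo=0, hi=6
No pair sums to 63


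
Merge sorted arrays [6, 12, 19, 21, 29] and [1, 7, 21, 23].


Compare heads, take smaller each step.
Merged: [1, 6, 7, 12, 19, 21, 21, 23, 29]


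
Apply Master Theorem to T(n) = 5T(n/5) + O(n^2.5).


a=5, b=5, c=2.5. log_5(5)=1 < c=2.5. Case 3: O(n^c) = O(n^2.500)
Complexity: O(n^2.500)


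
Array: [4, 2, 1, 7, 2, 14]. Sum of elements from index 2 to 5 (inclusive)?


Prefix sums: [0, 4, 6, 7, 14, 16, 30]
Sum[2..5] = prefix[6] - prefix[2] = 30 - 6 = 24


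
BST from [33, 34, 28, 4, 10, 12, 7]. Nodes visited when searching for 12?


BST root = 33
Search for 12: compare at each node
Path: [33, 28, 4, 10, 12]


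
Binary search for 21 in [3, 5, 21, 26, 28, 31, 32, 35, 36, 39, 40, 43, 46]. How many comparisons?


Search for 21:
[0,12] mid=6 arr[6]=32
[0,5] mid=2 arr[2]=21
Total: 2 comparisons


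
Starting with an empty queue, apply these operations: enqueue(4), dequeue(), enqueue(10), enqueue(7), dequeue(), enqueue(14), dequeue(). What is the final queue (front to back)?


enqueue(4) -> [4]
dequeue() returns 4 -> []
enqueue(10) -> [10]
enqueue(7) -> [10, 7]
dequeue() returns 10 -> [7]
enqueue(14) -> [7, 14]
dequeue() returns 7 -> [14]
Final queue (front to back): [14]


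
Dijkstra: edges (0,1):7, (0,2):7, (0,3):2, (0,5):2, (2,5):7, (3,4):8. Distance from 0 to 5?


Dijkstra from 0:
Distances: {0: 0, 1: 7, 2: 7, 3: 2, 4: 10, 5: 2}
Shortest distance to 5 = 2, path = [0, 5]


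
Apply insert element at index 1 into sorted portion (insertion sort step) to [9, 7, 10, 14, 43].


After one pass: [7, 9, 10, 14, 43]


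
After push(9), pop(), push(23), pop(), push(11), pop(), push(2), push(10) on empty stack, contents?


push(9) -> [9]
pop() returns 9 -> []
push(23) -> [23]
pop() returns 23 -> []
push(11) -> [11]
pop() returns 11 -> []
push(2) -> [2]
push(10) -> [2, 10]
Final stack (bottom to top): [2, 10]


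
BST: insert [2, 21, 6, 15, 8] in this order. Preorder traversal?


Root = 2; build tree by BST insertion.
Preorder traversal: [2, 21, 6, 15, 8]


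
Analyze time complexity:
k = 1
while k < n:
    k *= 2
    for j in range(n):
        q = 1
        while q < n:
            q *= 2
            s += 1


Per nesting level: O(log n) * O(n) * O(log n) = O(n (log n)^2)
Complexity: O(n (log n)^2)


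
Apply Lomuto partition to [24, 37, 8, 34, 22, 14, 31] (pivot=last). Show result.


Elements <= 31 go left of pivot.
Result: [24, 8, 22, 14, 31, 34, 37], pivot at index 4


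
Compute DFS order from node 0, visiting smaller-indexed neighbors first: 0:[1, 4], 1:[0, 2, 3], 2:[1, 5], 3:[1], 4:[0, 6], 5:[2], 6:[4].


DFS stack-based: start with [0]
Visit order: [0, 1, 2, 5, 3, 4, 6]


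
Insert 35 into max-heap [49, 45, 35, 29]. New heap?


Append 35: [49, 45, 35, 29, 35]
Bubble up: no swaps needed
Result: [49, 45, 35, 29, 35]


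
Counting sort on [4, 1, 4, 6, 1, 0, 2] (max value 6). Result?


Count array: [1, 2, 1, 0, 2, 0, 1]
Reconstruct: [0, 1, 1, 2, 4, 4, 6]


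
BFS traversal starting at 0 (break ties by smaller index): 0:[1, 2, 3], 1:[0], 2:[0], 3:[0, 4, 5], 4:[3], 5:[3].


BFS queue: start with [0]
Visit order: [0, 1, 2, 3, 4, 5]


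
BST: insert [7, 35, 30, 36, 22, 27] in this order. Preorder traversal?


Root = 7; build tree by BST insertion.
Preorder traversal: [7, 35, 30, 22, 27, 36]


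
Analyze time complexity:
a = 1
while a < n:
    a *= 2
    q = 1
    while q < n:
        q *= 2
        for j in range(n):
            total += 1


Per nesting level: O(log n) * O(log n) * O(n) = O(n (log n)^2)
Complexity: O(n (log n)^2)


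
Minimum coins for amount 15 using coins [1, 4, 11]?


dp[0]=0; dp[i]=1+min(dp[i-c] for c in coins)
...dp[10]=4, dp[11]=1, dp[12]=2, dp[13]=3, dp[14]=4, dp[15]=2
Minimum coins for 15 = 2


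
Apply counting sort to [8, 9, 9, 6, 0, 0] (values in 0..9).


Count array: [2, 0, 0, 0, 0, 0, 1, 0, 1, 2]
Reconstruct: [0, 0, 6, 8, 9, 9]


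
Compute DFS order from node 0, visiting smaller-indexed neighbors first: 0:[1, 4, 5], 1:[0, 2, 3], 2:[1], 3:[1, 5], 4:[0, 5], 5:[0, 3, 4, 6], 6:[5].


DFS stack-based: start with [0]
Visit order: [0, 1, 2, 3, 5, 4, 6]


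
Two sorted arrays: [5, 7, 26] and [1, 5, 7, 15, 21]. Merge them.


Compare heads, take smaller each step.
Merged: [1, 5, 5, 7, 7, 15, 21, 26]


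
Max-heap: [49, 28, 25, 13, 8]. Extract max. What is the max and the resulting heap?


Max = 49
Replace root with last, heapify down
Resulting heap: [28, 13, 25, 8]


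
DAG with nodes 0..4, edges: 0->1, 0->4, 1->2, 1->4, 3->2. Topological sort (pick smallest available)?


Kahn's algorithm, process smallest node first
Order: [0, 1, 3, 2, 4]


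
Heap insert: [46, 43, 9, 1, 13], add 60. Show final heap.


Append 60: [46, 43, 9, 1, 13, 60]
Bubble up: swap idx 5(60) with idx 2(9); swap idx 2(60) with idx 0(46)
Result: [60, 43, 46, 1, 13, 9]


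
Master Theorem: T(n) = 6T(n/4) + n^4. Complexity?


a=6, b=4, c=4. log_4(6)=1.292 < c=4. Case 3: O(n^c) = O(n^4)
Complexity: O(n^4)


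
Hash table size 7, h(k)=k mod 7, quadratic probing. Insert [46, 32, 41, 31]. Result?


Insertions: 46->slot 4; 32->slot 5; 41->slot 6; 31->slot 3
Table: [None, None, None, 31, 46, 32, 41]


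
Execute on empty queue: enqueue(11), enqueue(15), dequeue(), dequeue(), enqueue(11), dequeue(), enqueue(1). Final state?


enqueue(11) -> [11]
enqueue(15) -> [11, 15]
dequeue() returns 11 -> [15]
dequeue() returns 15 -> []
enqueue(11) -> [11]
dequeue() returns 11 -> []
enqueue(1) -> [1]
Final queue (front to back): [1]


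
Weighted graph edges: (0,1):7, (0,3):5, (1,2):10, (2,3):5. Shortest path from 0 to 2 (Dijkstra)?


Dijkstra from 0:
Distances: {0: 0, 1: 7, 2: 10, 3: 5}
Shortest distance to 2 = 10, path = [0, 3, 2]


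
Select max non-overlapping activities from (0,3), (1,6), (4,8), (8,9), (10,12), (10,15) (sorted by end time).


Greedy: pick earliest-ending, then skip overlaps.
Selected (4 activities): [(0, 3), (4, 8), (8, 9), (10, 12)]


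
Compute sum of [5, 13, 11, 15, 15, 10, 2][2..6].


Prefix sums: [0, 5, 18, 29, 44, 59, 69, 71]
Sum[2..6] = prefix[7] - prefix[2] = 71 - 18 = 53


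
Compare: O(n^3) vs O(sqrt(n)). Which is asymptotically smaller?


sublinear grows slower than cubic
O(sqrt(n)) is asymptotically smaller; O(n^3) grows faster


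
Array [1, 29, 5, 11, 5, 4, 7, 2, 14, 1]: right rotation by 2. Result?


Right rotate by 2: [14, 1, 1, 29, 5, 11, 5, 4, 7, 2]


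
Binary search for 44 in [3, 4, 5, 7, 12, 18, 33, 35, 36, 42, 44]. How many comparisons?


Search for 44:
[0,10] mid=5 arr[5]=18
[6,10] mid=8 arr[8]=36
[9,10] mid=9 arr[9]=42
[10,10] mid=10 arr[10]=44
Total: 4 comparisons


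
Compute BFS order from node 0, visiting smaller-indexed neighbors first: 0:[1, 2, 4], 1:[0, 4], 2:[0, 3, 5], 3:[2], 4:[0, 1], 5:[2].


BFS queue: start with [0]
Visit order: [0, 1, 2, 4, 3, 5]


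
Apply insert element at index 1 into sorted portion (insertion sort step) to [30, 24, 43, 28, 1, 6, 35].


After one pass: [24, 30, 43, 28, 1, 6, 35]


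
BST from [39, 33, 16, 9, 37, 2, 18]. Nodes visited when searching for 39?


BST root = 39
Search for 39: compare at each node
Path: [39]


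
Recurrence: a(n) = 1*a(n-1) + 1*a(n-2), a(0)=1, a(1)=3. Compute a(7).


Build bottom-up:
...a(5)=18, a(6)=29, a(7)=1*29+1*18=47


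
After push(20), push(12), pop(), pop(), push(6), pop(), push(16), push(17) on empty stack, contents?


push(20) -> [20]
push(12) -> [20, 12]
pop() returns 12 -> [20]
pop() returns 20 -> []
push(6) -> [6]
pop() returns 6 -> []
push(16) -> [16]
push(17) -> [16, 17]
Final stack (bottom to top): [16, 17]


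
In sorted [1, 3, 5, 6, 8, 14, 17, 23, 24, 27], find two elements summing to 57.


Two pointers: lo=0, hi=9
No pair sums to 57


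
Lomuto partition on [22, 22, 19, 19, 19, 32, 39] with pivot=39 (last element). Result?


Elements <= 39 go left of pivot.
Result: [22, 22, 19, 19, 19, 32, 39], pivot at index 6


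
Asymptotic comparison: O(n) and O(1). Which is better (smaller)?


constant grows slower than linear
O(1) is asymptotically smaller; O(n) grows faster


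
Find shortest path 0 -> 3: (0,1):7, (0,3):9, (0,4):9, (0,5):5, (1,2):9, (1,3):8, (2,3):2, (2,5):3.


Dijkstra from 0:
Distances: {0: 0, 1: 7, 2: 8, 3: 9, 4: 9, 5: 5}
Shortest distance to 3 = 9, path = [0, 3]


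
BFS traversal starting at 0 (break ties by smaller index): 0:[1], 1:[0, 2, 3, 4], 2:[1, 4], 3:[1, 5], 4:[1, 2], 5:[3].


BFS queue: start with [0]
Visit order: [0, 1, 2, 3, 4, 5]


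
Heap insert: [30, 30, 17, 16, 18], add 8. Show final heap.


Append 8: [30, 30, 17, 16, 18, 8]
Bubble up: no swaps needed
Result: [30, 30, 17, 16, 18, 8]


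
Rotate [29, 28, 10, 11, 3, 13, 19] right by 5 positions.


Right rotate by 5: [10, 11, 3, 13, 19, 29, 28]


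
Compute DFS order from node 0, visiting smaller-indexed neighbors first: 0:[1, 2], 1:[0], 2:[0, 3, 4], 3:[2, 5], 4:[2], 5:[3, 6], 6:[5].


DFS stack-based: start with [0]
Visit order: [0, 1, 2, 3, 5, 6, 4]


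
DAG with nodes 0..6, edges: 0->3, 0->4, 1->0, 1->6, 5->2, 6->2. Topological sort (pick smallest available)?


Kahn's algorithm, process smallest node first
Order: [1, 0, 3, 4, 5, 6, 2]


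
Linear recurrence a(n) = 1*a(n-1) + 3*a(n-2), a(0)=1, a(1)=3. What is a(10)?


Build bottom-up:
...a(8)=942, a(9)=2175, a(10)=1*2175+3*942=5001


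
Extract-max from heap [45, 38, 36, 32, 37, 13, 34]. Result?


Max = 45
Replace root with last, heapify down
Resulting heap: [38, 37, 36, 32, 34, 13]


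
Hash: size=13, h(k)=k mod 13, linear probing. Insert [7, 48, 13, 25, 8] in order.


Insertions: 7->slot 7; 48->slot 9; 13->slot 0; 25->slot 12; 8->slot 8
Table: [13, None, None, None, None, None, None, 7, 8, 48, None, None, 25]


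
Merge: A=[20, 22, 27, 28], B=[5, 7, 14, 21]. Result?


Compare heads, take smaller each step.
Merged: [5, 7, 14, 20, 21, 22, 27, 28]


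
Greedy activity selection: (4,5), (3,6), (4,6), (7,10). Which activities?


Greedy: pick earliest-ending, then skip overlaps.
Selected (2 activities): [(4, 5), (7, 10)]


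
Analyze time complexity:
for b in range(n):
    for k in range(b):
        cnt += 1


Per nesting level: O(n) * O(n) [triangular over b] = O(n^2)
Complexity: O(n^2)


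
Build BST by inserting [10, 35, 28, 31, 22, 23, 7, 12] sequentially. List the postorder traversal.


Root = 10; build tree by BST insertion.
Postorder traversal: [7, 12, 23, 22, 31, 28, 35, 10]


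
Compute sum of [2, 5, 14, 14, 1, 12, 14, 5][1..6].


Prefix sums: [0, 2, 7, 21, 35, 36, 48, 62, 67]
Sum[1..6] = prefix[7] - prefix[1] = 62 - 2 = 60


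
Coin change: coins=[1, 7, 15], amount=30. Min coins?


dp[0]=0; dp[i]=1+min(dp[i-c] for c in coins)
...dp[25]=5, dp[26]=6, dp[27]=7, dp[28]=4, dp[29]=3, dp[30]=2
Minimum coins for 30 = 2


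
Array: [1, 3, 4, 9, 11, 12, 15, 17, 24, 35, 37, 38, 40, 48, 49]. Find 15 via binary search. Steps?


Search for 15:
[0,14] mid=7 arr[7]=17
[0,6] mid=3 arr[3]=9
[4,6] mid=5 arr[5]=12
[6,6] mid=6 arr[6]=15
Total: 4 comparisons


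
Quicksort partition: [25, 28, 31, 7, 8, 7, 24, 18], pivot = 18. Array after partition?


Elements <= 18 go left of pivot.
Result: [7, 8, 7, 18, 28, 31, 24, 25], pivot at index 3


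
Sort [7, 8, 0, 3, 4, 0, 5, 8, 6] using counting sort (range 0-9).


Count array: [2, 0, 0, 1, 1, 1, 1, 1, 2, 0]
Reconstruct: [0, 0, 3, 4, 5, 6, 7, 8, 8]


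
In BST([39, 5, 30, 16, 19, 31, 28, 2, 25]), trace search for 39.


BST root = 39
Search for 39: compare at each node
Path: [39]


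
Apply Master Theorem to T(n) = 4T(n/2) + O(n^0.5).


a=4, b=2, c=0.5. log_2(4)=2 > c=0.5. Case 1: O(n^log_b(a)) = O(n^2)
Complexity: O(n^2)


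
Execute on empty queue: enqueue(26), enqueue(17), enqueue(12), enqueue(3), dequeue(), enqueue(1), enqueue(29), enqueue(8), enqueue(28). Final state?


enqueue(26) -> [26]
enqueue(17) -> [26, 17]
enqueue(12) -> [26, 17, 12]
enqueue(3) -> [26, 17, 12, 3]
dequeue() returns 26 -> [17, 12, 3]
enqueue(1) -> [17, 12, 3, 1]
enqueue(29) -> [17, 12, 3, 1, 29]
enqueue(8) -> [17, 12, 3, 1, 29, 8]
enqueue(28) -> [17, 12, 3, 1, 29, 8, 28]
Final queue (front to back): [17, 12, 3, 1, 29, 8, 28]


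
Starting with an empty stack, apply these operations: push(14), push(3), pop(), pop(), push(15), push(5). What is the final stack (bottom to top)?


push(14) -> [14]
push(3) -> [14, 3]
pop() returns 3 -> [14]
pop() returns 14 -> []
push(15) -> [15]
push(5) -> [15, 5]
Final stack (bottom to top): [15, 5]


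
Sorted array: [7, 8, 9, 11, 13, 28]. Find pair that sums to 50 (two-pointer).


Two pointers: lo=0, hi=5
No pair sums to 50


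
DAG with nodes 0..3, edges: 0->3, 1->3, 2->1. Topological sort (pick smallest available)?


Kahn's algorithm, process smallest node first
Order: [0, 2, 1, 3]


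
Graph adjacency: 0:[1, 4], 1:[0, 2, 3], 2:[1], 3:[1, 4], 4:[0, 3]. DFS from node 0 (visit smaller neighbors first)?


DFS stack-based: start with [0]
Visit order: [0, 1, 2, 3, 4]


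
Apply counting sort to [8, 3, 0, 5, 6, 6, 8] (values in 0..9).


Count array: [1, 0, 0, 1, 0, 1, 2, 0, 2, 0]
Reconstruct: [0, 3, 5, 6, 6, 8, 8]


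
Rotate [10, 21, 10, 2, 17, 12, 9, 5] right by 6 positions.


Right rotate by 6: [10, 2, 17, 12, 9, 5, 10, 21]


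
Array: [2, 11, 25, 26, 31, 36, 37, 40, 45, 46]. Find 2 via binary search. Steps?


Search for 2:
[0,9] mid=4 arr[4]=31
[0,3] mid=1 arr[1]=11
[0,0] mid=0 arr[0]=2
Total: 3 comparisons


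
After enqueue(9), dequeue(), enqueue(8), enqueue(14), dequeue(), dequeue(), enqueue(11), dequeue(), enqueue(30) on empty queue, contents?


enqueue(9) -> [9]
dequeue() returns 9 -> []
enqueue(8) -> [8]
enqueue(14) -> [8, 14]
dequeue() returns 8 -> [14]
dequeue() returns 14 -> []
enqueue(11) -> [11]
dequeue() returns 11 -> []
enqueue(30) -> [30]
Final queue (front to back): [30]


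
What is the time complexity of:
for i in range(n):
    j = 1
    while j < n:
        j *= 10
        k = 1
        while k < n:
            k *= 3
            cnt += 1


Per nesting level: O(n) * O(log n) * O(log n) = O(n (log n)^2)
Complexity: O(n (log n)^2)


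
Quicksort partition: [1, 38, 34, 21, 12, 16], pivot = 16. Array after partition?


Elements <= 16 go left of pivot.
Result: [1, 12, 16, 21, 38, 34], pivot at index 2


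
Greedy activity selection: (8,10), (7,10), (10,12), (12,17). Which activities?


Greedy: pick earliest-ending, then skip overlaps.
Selected (3 activities): [(8, 10), (10, 12), (12, 17)]


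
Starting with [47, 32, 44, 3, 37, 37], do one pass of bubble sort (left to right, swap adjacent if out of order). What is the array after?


After one pass: [32, 44, 3, 37, 37, 47]


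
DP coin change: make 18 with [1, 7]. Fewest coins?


dp[0]=0; dp[i]=1+min(dp[i-c] for c in coins)
...dp[13]=7, dp[14]=2, dp[15]=3, dp[16]=4, dp[17]=5, dp[18]=6
Minimum coins for 18 = 6


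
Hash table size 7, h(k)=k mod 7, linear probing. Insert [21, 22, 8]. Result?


Insertions: 21->slot 0; 22->slot 1; 8->slot 2
Table: [21, 22, 8, None, None, None, None]


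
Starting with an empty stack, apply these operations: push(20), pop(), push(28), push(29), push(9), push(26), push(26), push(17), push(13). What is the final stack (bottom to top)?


push(20) -> [20]
pop() returns 20 -> []
push(28) -> [28]
push(29) -> [28, 29]
push(9) -> [28, 29, 9]
push(26) -> [28, 29, 9, 26]
push(26) -> [28, 29, 9, 26, 26]
push(17) -> [28, 29, 9, 26, 26, 17]
push(13) -> [28, 29, 9, 26, 26, 17, 13]
Final stack (bottom to top): [28, 29, 9, 26, 26, 17, 13]


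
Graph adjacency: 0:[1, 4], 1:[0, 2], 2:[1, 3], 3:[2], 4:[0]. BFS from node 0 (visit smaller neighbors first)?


BFS queue: start with [0]
Visit order: [0, 1, 4, 2, 3]


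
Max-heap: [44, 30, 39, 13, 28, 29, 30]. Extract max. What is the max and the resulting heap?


Max = 44
Replace root with last, heapify down
Resulting heap: [39, 30, 30, 13, 28, 29]


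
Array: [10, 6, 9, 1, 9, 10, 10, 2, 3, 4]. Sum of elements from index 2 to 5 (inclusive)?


Prefix sums: [0, 10, 16, 25, 26, 35, 45, 55, 57, 60, 64]
Sum[2..5] = prefix[6] - prefix[2] = 45 - 16 = 29


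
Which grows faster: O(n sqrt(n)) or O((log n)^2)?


polylogarithmic grows slower than n^1.5
O((log n)^2) is asymptotically smaller; O(n sqrt(n)) grows faster


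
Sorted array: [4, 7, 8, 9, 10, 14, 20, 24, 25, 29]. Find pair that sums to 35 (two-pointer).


Two pointers: lo=0, hi=9
Found pair: (10, 25) summing to 35


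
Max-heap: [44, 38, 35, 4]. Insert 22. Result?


Append 22: [44, 38, 35, 4, 22]
Bubble up: no swaps needed
Result: [44, 38, 35, 4, 22]


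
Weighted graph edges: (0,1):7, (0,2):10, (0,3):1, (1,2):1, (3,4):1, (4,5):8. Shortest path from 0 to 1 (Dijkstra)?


Dijkstra from 0:
Distances: {0: 0, 1: 7, 2: 8, 3: 1, 4: 2, 5: 10}
Shortest distance to 1 = 7, path = [0, 1]


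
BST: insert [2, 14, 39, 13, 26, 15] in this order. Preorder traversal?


Root = 2; build tree by BST insertion.
Preorder traversal: [2, 14, 13, 39, 26, 15]


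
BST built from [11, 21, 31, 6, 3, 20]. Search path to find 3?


BST root = 11
Search for 3: compare at each node
Path: [11, 6, 3]


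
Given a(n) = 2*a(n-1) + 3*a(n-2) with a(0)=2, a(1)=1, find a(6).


Build bottom-up:
...a(4)=62, a(5)=181, a(6)=2*181+3*62=548


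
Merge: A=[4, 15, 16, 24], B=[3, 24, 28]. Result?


Compare heads, take smaller each step.
Merged: [3, 4, 15, 16, 24, 24, 28]


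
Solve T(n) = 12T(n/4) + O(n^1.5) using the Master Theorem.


a=12, b=4, c=1.5. log_4(12)=1.792 > c=1.5. Case 1: O(n^log_b(a)) = O(n^1.792)
Complexity: O(n^1.792)


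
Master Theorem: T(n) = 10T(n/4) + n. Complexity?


a=10, b=4, c=1. log_4(10)=1.661 > c=1. Case 1: O(n^log_b(a)) = O(n^1.661)
Complexity: O(n^1.661)


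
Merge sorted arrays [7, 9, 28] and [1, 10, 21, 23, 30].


Compare heads, take smaller each step.
Merged: [1, 7, 9, 10, 21, 23, 28, 30]


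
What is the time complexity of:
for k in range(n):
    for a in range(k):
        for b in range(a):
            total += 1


Per nesting level: O(n) * O(n) [triangular over k] * O(n) [triangular over a] = O(n^3)
Complexity: O(n^3)


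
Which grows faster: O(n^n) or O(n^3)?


cubic grows slower than n^n
O(n^3) is asymptotically smaller; O(n^n) grows faster


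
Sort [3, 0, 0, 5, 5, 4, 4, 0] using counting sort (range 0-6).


Count array: [3, 0, 0, 1, 2, 2, 0]
Reconstruct: [0, 0, 0, 3, 4, 4, 5, 5]


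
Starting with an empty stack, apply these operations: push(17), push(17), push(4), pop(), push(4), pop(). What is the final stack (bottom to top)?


push(17) -> [17]
push(17) -> [17, 17]
push(4) -> [17, 17, 4]
pop() returns 4 -> [17, 17]
push(4) -> [17, 17, 4]
pop() returns 4 -> [17, 17]
Final stack (bottom to top): [17, 17]


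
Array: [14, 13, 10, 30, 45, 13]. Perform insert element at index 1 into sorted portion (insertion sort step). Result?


After one pass: [13, 14, 10, 30, 45, 13]


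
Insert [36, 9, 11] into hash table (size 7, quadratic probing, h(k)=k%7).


Insertions: 36->slot 1; 9->slot 2; 11->slot 4
Table: [None, 36, 9, None, 11, None, None]


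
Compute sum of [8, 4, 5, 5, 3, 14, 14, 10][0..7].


Prefix sums: [0, 8, 12, 17, 22, 25, 39, 53, 63]
Sum[0..7] = prefix[8] - prefix[0] = 63 - 0 = 63


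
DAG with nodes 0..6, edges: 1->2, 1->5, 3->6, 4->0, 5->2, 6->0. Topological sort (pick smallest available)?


Kahn's algorithm, process smallest node first
Order: [1, 3, 4, 5, 2, 6, 0]


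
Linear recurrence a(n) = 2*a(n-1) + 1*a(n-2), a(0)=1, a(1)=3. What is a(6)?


Build bottom-up:
...a(4)=41, a(5)=99, a(6)=2*99+1*41=239


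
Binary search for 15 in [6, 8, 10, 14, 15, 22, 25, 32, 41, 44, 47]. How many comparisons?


Search for 15:
[0,10] mid=5 arr[5]=22
[0,4] mid=2 arr[2]=10
[3,4] mid=3 arr[3]=14
[4,4] mid=4 arr[4]=15
Total: 4 comparisons


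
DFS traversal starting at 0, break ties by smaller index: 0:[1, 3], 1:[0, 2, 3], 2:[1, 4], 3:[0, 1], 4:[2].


DFS stack-based: start with [0]
Visit order: [0, 1, 2, 4, 3]


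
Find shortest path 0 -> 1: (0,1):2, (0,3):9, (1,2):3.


Dijkstra from 0:
Distances: {0: 0, 1: 2, 2: 5, 3: 9}
Shortest distance to 1 = 2, path = [0, 1]


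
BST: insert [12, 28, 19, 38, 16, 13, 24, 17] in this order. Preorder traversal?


Root = 12; build tree by BST insertion.
Preorder traversal: [12, 28, 19, 16, 13, 17, 24, 38]


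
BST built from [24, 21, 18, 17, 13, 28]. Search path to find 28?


BST root = 24
Search for 28: compare at each node
Path: [24, 28]


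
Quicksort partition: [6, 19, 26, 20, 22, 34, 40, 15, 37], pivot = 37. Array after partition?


Elements <= 37 go left of pivot.
Result: [6, 19, 26, 20, 22, 34, 15, 37, 40], pivot at index 7


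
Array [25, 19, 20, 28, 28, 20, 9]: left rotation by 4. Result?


Left rotate by 4: [28, 20, 9, 25, 19, 20, 28]


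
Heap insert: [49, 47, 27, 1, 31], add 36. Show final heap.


Append 36: [49, 47, 27, 1, 31, 36]
Bubble up: swap idx 5(36) with idx 2(27)
Result: [49, 47, 36, 1, 31, 27]


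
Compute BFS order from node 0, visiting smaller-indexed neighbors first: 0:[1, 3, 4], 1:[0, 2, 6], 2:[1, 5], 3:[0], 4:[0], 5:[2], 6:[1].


BFS queue: start with [0]
Visit order: [0, 1, 3, 4, 2, 6, 5]


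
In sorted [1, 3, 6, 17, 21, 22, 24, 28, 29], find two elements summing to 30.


Two pointers: lo=0, hi=8
Found pair: (1, 29) summing to 30


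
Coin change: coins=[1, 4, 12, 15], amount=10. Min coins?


dp[0]=0; dp[i]=1+min(dp[i-c] for c in coins)
...dp[5]=2, dp[6]=3, dp[7]=4, dp[8]=2, dp[9]=3, dp[10]=4
Minimum coins for 10 = 4


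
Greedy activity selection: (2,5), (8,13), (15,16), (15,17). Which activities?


Greedy: pick earliest-ending, then skip overlaps.
Selected (3 activities): [(2, 5), (8, 13), (15, 16)]


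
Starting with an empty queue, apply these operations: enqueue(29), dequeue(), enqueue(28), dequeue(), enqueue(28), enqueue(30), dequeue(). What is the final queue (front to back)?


enqueue(29) -> [29]
dequeue() returns 29 -> []
enqueue(28) -> [28]
dequeue() returns 28 -> []
enqueue(28) -> [28]
enqueue(30) -> [28, 30]
dequeue() returns 28 -> [30]
Final queue (front to back): [30]


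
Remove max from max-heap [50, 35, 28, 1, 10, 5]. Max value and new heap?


Max = 50
Replace root with last, heapify down
Resulting heap: [35, 10, 28, 1, 5]


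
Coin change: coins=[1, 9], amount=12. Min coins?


dp[0]=0; dp[i]=1+min(dp[i-c] for c in coins)
...dp[7]=7, dp[8]=8, dp[9]=1, dp[10]=2, dp[11]=3, dp[12]=4
Minimum coins for 12 = 4


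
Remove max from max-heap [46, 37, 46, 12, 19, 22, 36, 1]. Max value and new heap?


Max = 46
Replace root with last, heapify down
Resulting heap: [46, 37, 36, 12, 19, 22, 1]


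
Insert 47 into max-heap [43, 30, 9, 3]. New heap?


Append 47: [43, 30, 9, 3, 47]
Bubble up: swap idx 4(47) with idx 1(30); swap idx 1(47) with idx 0(43)
Result: [47, 43, 9, 3, 30]


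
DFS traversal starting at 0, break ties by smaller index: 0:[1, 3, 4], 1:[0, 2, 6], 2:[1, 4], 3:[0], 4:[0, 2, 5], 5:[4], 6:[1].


DFS stack-based: start with [0]
Visit order: [0, 1, 2, 4, 5, 6, 3]


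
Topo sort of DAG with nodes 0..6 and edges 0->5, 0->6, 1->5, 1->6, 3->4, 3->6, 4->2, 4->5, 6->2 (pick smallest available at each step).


Kahn's algorithm, process smallest node first
Order: [0, 1, 3, 4, 5, 6, 2]


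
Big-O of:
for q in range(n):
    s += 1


Per nesting level: O(n) = O(n)
Complexity: O(n)


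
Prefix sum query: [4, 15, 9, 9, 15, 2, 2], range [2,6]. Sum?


Prefix sums: [0, 4, 19, 28, 37, 52, 54, 56]
Sum[2..6] = prefix[7] - prefix[2] = 56 - 19 = 37


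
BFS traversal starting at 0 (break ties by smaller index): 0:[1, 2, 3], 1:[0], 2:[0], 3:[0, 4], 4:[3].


BFS queue: start with [0]
Visit order: [0, 1, 2, 3, 4]


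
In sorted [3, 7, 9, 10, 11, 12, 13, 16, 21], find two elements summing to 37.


Two pointers: lo=0, hi=8
Found pair: (16, 21) summing to 37


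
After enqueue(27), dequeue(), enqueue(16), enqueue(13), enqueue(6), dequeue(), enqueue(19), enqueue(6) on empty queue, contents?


enqueue(27) -> [27]
dequeue() returns 27 -> []
enqueue(16) -> [16]
enqueue(13) -> [16, 13]
enqueue(6) -> [16, 13, 6]
dequeue() returns 16 -> [13, 6]
enqueue(19) -> [13, 6, 19]
enqueue(6) -> [13, 6, 19, 6]
Final queue (front to back): [13, 6, 19, 6]


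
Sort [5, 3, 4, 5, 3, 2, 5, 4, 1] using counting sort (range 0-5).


Count array: [0, 1, 1, 2, 2, 3]
Reconstruct: [1, 2, 3, 3, 4, 4, 5, 5, 5]


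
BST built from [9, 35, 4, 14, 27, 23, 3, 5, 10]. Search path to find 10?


BST root = 9
Search for 10: compare at each node
Path: [9, 35, 14, 10]


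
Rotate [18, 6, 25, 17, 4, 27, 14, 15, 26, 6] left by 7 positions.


Left rotate by 7: [15, 26, 6, 18, 6, 25, 17, 4, 27, 14]


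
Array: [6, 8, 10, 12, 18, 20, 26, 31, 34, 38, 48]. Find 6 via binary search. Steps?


Search for 6:
[0,10] mid=5 arr[5]=20
[0,4] mid=2 arr[2]=10
[0,1] mid=0 arr[0]=6
Total: 3 comparisons


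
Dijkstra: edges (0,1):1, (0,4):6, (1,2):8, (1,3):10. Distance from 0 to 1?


Dijkstra from 0:
Distances: {0: 0, 1: 1, 2: 9, 3: 11, 4: 6}
Shortest distance to 1 = 1, path = [0, 1]


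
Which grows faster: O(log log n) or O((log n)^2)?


double-logarithmic grows slower than polylogarithmic
O(log log n) is asymptotically smaller; O((log n)^2) grows faster


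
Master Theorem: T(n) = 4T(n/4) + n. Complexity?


a=4, b=4, c=1. log_4(4)=1 = c=1. Case 2: O(n^c log n) = O(n log n)
Complexity: O(n log n)


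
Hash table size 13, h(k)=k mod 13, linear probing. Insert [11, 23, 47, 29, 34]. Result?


Insertions: 11->slot 11; 23->slot 10; 47->slot 8; 29->slot 3; 34->slot 9
Table: [None, None, None, 29, None, None, None, None, 47, 34, 23, 11, None]


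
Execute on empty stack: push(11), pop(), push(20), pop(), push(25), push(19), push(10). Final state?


push(11) -> [11]
pop() returns 11 -> []
push(20) -> [20]
pop() returns 20 -> []
push(25) -> [25]
push(19) -> [25, 19]
push(10) -> [25, 19, 10]
Final stack (bottom to top): [25, 19, 10]


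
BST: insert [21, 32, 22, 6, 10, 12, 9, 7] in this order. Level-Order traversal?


Root = 21; build tree by BST insertion.
Level-Order traversal: [21, 6, 32, 10, 22, 9, 12, 7]


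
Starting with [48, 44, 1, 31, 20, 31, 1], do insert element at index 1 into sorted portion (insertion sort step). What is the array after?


After one pass: [44, 48, 1, 31, 20, 31, 1]


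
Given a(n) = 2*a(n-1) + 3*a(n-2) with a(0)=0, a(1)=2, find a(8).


Build bottom-up:
...a(6)=364, a(7)=1094, a(8)=2*1094+3*364=3280


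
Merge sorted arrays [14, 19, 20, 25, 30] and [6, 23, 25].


Compare heads, take smaller each step.
Merged: [6, 14, 19, 20, 23, 25, 25, 30]


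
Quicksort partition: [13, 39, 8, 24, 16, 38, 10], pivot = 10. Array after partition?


Elements <= 10 go left of pivot.
Result: [8, 10, 13, 24, 16, 38, 39], pivot at index 1


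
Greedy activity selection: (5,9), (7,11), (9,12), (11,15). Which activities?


Greedy: pick earliest-ending, then skip overlaps.
Selected (2 activities): [(5, 9), (9, 12)]


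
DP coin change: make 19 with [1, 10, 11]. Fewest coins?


dp[0]=0; dp[i]=1+min(dp[i-c] for c in coins)
...dp[14]=4, dp[15]=5, dp[16]=6, dp[17]=7, dp[18]=8, dp[19]=9
Minimum coins for 19 = 9


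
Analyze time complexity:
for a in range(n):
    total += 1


Per nesting level: O(n) = O(n)
Complexity: O(n)


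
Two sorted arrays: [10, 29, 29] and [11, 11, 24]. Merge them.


Compare heads, take smaller each step.
Merged: [10, 11, 11, 24, 29, 29]


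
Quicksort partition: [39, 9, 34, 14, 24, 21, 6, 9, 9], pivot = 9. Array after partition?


Elements <= 9 go left of pivot.
Result: [9, 6, 9, 9, 24, 21, 39, 34, 14], pivot at index 3


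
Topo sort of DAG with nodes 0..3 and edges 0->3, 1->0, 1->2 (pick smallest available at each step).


Kahn's algorithm, process smallest node first
Order: [1, 0, 2, 3]


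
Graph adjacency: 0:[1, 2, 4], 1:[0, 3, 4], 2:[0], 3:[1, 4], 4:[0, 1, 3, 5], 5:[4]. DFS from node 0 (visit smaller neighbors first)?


DFS stack-based: start with [0]
Visit order: [0, 1, 3, 4, 5, 2]


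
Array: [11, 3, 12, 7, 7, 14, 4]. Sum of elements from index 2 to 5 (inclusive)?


Prefix sums: [0, 11, 14, 26, 33, 40, 54, 58]
Sum[2..5] = prefix[6] - prefix[2] = 54 - 14 = 40


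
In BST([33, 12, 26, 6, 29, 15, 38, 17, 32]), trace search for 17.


BST root = 33
Search for 17: compare at each node
Path: [33, 12, 26, 15, 17]


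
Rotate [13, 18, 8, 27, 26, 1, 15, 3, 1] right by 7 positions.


Right rotate by 7: [8, 27, 26, 1, 15, 3, 1, 13, 18]


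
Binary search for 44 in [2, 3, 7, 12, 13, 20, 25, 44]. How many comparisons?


Search for 44:
[0,7] mid=3 arr[3]=12
[4,7] mid=5 arr[5]=20
[6,7] mid=6 arr[6]=25
[7,7] mid=7 arr[7]=44
Total: 4 comparisons


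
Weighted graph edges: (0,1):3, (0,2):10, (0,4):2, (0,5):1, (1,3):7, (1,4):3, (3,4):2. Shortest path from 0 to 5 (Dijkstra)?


Dijkstra from 0:
Distances: {0: 0, 1: 3, 2: 10, 3: 4, 4: 2, 5: 1}
Shortest distance to 5 = 1, path = [0, 5]


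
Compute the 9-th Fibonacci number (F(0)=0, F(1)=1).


F(n)=F(n-1)+F(n-2)
...F(7)=13, F(8)=21, F(9)=34


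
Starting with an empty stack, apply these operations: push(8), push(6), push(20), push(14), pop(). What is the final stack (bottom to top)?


push(8) -> [8]
push(6) -> [8, 6]
push(20) -> [8, 6, 20]
push(14) -> [8, 6, 20, 14]
pop() returns 14 -> [8, 6, 20]
Final stack (bottom to top): [8, 6, 20]
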